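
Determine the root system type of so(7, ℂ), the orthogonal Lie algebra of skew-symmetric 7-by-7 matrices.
This is so(7) with 7 odd, which has dimension 7(7-1)/2 = 21 and rank (7-1)/2 = 3. In the classification of classical Lie algebras, the orthogonal algebra so(2n+1) in an odd number of variables has type B_n; here n = 3, so the Dynkin diagram is a chain of 3 nodes with a double edge at one end; the terminal node there is the unique short simple root (B_3). Hence the type is B_3.

type B_3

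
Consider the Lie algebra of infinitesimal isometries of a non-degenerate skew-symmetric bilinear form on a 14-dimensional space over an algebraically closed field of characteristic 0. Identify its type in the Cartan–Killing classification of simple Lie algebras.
C_7 (sp(14))

This is sp(14), which has dimension 14(14+1)/2 = 105 and rank 14/2 = 7. In the classification of classical Lie algebras, the symplectic algebra sp(2n) has type C_n; here n = 7, so the Dynkin diagram is a chain of 7 nodes with a double edge at one end; the terminal node there is the unique long simple root (C_7). Hence the type is C_7.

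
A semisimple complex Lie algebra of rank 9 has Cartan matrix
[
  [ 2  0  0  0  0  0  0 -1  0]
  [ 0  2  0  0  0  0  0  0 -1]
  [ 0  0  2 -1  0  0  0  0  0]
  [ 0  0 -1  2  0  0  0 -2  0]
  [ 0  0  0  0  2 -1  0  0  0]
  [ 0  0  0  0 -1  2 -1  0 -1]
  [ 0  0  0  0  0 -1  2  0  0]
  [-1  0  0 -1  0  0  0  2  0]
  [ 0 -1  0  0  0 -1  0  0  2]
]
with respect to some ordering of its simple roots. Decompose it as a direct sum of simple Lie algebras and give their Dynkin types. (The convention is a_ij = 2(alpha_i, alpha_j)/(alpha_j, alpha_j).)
The diagram associated to this matrix has two connected components: the simple roots {alpha_2, alpha_5, alpha_6, alpha_7, alpha_9} form a chain of 3 nodes with a fork of two nodes at one end (D_5), and {alpha_1, alpha_3, alpha_4, alpha_8} form a chain of 4 nodes with a double edge between the middle two (F_4). A semisimple Lie algebra decomposes uniquely as the direct sum of simple ideals, one per connected component of its Dynkin diagram, so g ≅ D_5 ⊕ F_4 (dimension 45 + 52 = 97).

D5 + F4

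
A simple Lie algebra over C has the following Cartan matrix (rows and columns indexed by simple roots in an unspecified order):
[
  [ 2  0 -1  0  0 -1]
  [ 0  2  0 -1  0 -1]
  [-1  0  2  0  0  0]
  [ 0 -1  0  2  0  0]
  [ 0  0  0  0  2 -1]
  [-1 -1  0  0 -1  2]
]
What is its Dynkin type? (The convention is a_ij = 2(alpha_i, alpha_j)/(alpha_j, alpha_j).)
type E_6

The matrix has rank 6 with 2's on the diagonal. Reading the off-diagonal entries as Dynkin edges (a single edge where a_ij = a_ji = -1; a double or triple edge where a_ij * a_ji = 2 or 3), the diagram is a chain of 5 nodes with one extra node attached to the third node from one end (E_6). One simple-root ordering that puts it in standard form is (alpha_4, alpha_5, alpha_2, alpha_6, alpha_1, alpha_3). So the algebra is type E_6.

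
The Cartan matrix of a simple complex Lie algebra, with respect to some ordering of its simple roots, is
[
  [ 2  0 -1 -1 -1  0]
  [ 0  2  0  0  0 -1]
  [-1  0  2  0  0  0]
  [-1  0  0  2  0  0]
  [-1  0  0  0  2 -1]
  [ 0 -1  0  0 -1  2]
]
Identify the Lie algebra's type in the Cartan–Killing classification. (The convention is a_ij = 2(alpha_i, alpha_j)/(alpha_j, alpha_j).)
The matrix has rank 6 with 2's on the diagonal. Reading the off-diagonal entries as Dynkin edges (a single edge where a_ij = a_ji = -1; a double or triple edge where a_ij * a_ji = 2 or 3), the diagram is a chain of 4 nodes with a fork of two nodes at one end (D_6). One simple-root ordering that puts it in standard form is (alpha_2, alpha_6, alpha_5, alpha_1, alpha_3, alpha_4). So the algebra is type D_6, i.e. so(12).

D6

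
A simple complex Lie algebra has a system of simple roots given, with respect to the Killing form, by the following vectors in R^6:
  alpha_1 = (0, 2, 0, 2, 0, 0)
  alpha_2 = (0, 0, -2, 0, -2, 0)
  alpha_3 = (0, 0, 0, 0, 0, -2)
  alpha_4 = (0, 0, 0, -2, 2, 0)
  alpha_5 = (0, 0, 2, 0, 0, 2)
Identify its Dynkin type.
Compute the Cartan integers a_ij = 2(alpha_i, alpha_j)/(alpha_j, alpha_j); the resulting 5x5 Cartan matrix is
[[2, 0, 0, -1, 0], [0, 2, 0, -1, -1], [0, 0, 2, 0, -1], [-1, -1, 0, 2, 0], [0, -1, -2, 0, 2]].
The roots have two lengths (squared-length ratio 2:1); the short ones are alpha_{3}. The associated Dynkin diagram is a chain of 5 nodes with a double edge at one end; the terminal node there is the unique short simple root (B_5), so the type is B_5 (the algebra so(11)).

type B_5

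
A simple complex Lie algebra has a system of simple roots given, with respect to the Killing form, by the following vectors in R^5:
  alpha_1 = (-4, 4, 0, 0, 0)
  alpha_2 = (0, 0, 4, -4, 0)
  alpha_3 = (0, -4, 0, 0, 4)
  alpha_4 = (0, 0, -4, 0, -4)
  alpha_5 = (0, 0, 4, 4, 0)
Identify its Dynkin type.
D_5 (so(10))

Compute the Cartan integers a_ij = 2(alpha_i, alpha_j)/(alpha_j, alpha_j); the resulting 5x5 Cartan matrix is
[[2, 0, -1, 0, 0], [0, 2, 0, -1, 0], [-1, 0, 2, -1, 0], [0, -1, -1, 2, -1], [0, 0, 0, -1, 2]].
All simple roots have the same length, so the diagram is simply laced. The associated Dynkin diagram is a chain of 3 nodes with a fork of two nodes at one end (D_5), so the type is D_5 (the algebra so(10)).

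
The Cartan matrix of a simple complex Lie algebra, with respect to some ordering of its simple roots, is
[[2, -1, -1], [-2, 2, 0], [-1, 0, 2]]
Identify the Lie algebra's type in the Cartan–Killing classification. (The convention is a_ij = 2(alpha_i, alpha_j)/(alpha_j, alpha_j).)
The matrix has rank 3 with 2's on the diagonal. Reading the off-diagonal entries as Dynkin edges (a single edge where a_ij = a_ji = -1; a double or triple edge where a_ij * a_ji = 2 or 3), the diagram is a chain of 3 nodes with a double edge at one end; the terminal node there is the unique long simple root (C_3). One simple-root ordering that puts it in standard form is (alpha_3, alpha_1, alpha_2). So the algebra is type C_3, i.e. sp(6).

type C_3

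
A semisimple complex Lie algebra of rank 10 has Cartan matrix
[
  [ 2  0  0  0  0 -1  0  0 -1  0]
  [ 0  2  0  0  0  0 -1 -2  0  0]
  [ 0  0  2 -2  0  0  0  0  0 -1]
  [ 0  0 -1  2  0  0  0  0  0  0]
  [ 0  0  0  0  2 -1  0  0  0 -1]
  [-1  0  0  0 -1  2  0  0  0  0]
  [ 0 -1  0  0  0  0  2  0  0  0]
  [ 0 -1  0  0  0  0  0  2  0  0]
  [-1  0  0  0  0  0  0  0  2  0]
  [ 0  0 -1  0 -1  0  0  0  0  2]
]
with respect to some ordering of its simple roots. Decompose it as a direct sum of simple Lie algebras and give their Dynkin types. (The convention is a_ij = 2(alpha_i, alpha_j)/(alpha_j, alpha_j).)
The diagram associated to this matrix has two connected components: the simple roots {alpha_2, alpha_7, alpha_8} form a chain of 3 nodes with a double edge at one end; the terminal node there is the unique short simple root (B_3), and {alpha_1, alpha_3, alpha_4, alpha_5, alpha_6, alpha_9, alpha_10} form a chain of 7 nodes with a double edge at one end; the terminal node there is the unique short simple root (B_7). A semisimple Lie algebra decomposes uniquely as the direct sum of simple ideals, one per connected component of its Dynkin diagram, so g ≅ B_3 ⊕ B_7 (dimension 21 + 105 = 126).

type B_3 + type B_7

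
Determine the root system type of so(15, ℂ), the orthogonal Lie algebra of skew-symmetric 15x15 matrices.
This is so(15) with 15 odd, which has dimension 15(15-1)/2 = 105 and rank (15-1)/2 = 7. In the classification of classical Lie algebras, the orthogonal algebra so(2n+1) in an odd number of variables has type B_n; here n = 7, so the Dynkin diagram is a chain of 7 nodes with a double edge at one end; the terminal node there is the unique short simple root (B_7). Hence the type is B_7.

B_7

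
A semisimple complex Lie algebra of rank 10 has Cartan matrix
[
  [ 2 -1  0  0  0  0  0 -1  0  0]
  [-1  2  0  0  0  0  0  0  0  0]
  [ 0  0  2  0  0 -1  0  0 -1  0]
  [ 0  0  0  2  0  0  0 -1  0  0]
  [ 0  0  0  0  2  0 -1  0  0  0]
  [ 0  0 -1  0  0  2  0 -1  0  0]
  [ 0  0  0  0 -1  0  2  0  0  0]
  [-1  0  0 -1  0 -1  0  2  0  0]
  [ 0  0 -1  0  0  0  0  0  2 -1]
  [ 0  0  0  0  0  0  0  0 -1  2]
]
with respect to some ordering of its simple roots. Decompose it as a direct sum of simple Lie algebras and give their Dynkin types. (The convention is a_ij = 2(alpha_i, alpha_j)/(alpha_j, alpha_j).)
The diagram associated to this matrix has two connected components: the simple roots {alpha_5, alpha_7} form a chain of 2 nodes with single edges (A_2), and {alpha_1, alpha_2, alpha_3, alpha_4, alpha_6, alpha_8, alpha_9, alpha_10} form a chain of 7 nodes with one extra node attached to the third node from one end (E_8). A semisimple Lie algebra decomposes uniquely as the direct sum of simple ideals, one per connected component of its Dynkin diagram, so g ≅ A_2 ⊕ E_8 (dimension 8 + 248 = 256).

A_2 (sl(3)) + E_8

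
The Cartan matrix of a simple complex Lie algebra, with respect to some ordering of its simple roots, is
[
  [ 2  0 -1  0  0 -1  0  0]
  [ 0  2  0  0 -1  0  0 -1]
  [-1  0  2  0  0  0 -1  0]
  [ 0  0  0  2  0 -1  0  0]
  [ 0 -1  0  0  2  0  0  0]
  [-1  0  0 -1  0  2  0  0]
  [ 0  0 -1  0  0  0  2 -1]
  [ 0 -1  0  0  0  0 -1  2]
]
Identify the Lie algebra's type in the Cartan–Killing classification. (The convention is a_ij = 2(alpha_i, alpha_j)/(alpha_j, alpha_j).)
The matrix has rank 8 with 2's on the diagonal. Reading the off-diagonal entries as Dynkin edges (a single edge where a_ij = a_ji = -1; a double or triple edge where a_ij * a_ji = 2 or 3), the diagram is a chain of 8 nodes with single edges (A_8). One simple-root ordering that puts it in standard form is (alpha_4, alpha_6, alpha_1, alpha_3, alpha_7, alpha_8, alpha_2, alpha_5). So the algebra is type A_8, i.e. sl(9).

A8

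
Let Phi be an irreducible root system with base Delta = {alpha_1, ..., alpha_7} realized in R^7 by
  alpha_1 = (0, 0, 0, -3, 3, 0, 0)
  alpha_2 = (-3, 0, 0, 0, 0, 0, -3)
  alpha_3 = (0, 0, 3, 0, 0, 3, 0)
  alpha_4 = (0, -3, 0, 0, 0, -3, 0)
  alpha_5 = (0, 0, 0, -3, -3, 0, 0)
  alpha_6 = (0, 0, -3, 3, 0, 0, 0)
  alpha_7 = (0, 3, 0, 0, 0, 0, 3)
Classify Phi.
D7

Compute the Cartan integers a_ij = 2(alpha_i, alpha_j)/(alpha_j, alpha_j); the resulting 7x7 Cartan matrix is
[[2, 0, 0, 0, 0, -1, 0], [0, 2, 0, 0, 0, 0, -1], [0, 0, 2, -1, 0, -1, 0], [0, 0, -1, 2, 0, 0, -1], [0, 0, 0, 0, 2, -1, 0], [-1, 0, -1, 0, -1, 2, 0], [0, -1, 0, -1, 0, 0, 2]].
All simple roots have the same length, so the diagram is simply laced. The associated Dynkin diagram is a chain of 5 nodes with a fork of two nodes at one end (D_7), so the type is D_7 (the algebra so(14)).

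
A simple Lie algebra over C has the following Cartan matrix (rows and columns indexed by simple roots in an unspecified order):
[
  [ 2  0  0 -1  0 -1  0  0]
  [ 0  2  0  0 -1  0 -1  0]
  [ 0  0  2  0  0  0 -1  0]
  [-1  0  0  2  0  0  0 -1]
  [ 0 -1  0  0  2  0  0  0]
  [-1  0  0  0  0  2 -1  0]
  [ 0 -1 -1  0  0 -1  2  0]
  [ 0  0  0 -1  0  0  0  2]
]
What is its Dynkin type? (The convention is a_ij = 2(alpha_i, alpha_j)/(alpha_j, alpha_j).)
E8

The matrix has rank 8 with 2's on the diagonal. Reading the off-diagonal entries as Dynkin edges (a single edge where a_ij = a_ji = -1; a double or triple edge where a_ij * a_ji = 2 or 3), the diagram is a chain of 7 nodes with one extra node attached to the third node from one end (E_8). One simple-root ordering that puts it in standard form is (alpha_5, alpha_3, alpha_2, alpha_7, alpha_6, alpha_1, alpha_4, alpha_8). So the algebra is type E_8.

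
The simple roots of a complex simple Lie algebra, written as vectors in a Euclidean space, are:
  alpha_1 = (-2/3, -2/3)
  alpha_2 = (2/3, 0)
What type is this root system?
Compute the Cartan integers a_ij = 2(alpha_i, alpha_j)/(alpha_j, alpha_j); the resulting 2x2 Cartan matrix is
[[2, -2], [-1, 2]].
The roots have two lengths (squared-length ratio 2:1); the short ones are alpha_{2}. The associated Dynkin diagram is a chain of 2 nodes with a double edge at one end; the terminal node there is the unique short simple root (B_2), so the type is B_2 (the algebra so(5)).

B2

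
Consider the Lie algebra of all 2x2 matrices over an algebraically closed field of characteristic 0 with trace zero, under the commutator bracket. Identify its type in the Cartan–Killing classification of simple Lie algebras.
A_1 (sl(2))

This is sl(2), which has dimension 2^2 - 1 = 3 and rank 2 - 1 = 1 (a Cartan subalgebra is the diagonal traceless matrices). In the classification of classical Lie algebras, the special linear algebra sl(n+1) has type A_n; here n = 1, so the Dynkin diagram is a chain of 1 nodes with single edges (A_1). Hence the type is A_1.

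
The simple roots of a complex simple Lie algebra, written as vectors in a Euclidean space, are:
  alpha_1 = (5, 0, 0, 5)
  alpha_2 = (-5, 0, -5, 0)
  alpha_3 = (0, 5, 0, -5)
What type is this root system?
type A_3

Compute the Cartan integers a_ij = 2(alpha_i, alpha_j)/(alpha_j, alpha_j); the resulting 3x3 Cartan matrix is
[[2, -1, -1], [-1, 2, 0], [-1, 0, 2]].
All simple roots have the same length, so the diagram is simply laced. The associated Dynkin diagram is a chain of 3 nodes with single edges (A_3), so the type is A_3 (the algebra sl(4)).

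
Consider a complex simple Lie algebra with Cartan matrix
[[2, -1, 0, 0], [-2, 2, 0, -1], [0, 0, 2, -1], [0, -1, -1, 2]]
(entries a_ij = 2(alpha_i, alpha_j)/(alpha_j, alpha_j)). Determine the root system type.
The matrix has rank 4 with 2's on the diagonal. Reading the off-diagonal entries as Dynkin edges (a single edge where a_ij = a_ji = -1; a double or triple edge where a_ij * a_ji = 2 or 3), the diagram is a chain of 4 nodes with a double edge at one end; the terminal node there is the unique short simple root (B_4). One simple-root ordering that puts it in standard form is (alpha_3, alpha_4, alpha_2, alpha_1). So the algebra is type B_4, i.e. so(9).

B_4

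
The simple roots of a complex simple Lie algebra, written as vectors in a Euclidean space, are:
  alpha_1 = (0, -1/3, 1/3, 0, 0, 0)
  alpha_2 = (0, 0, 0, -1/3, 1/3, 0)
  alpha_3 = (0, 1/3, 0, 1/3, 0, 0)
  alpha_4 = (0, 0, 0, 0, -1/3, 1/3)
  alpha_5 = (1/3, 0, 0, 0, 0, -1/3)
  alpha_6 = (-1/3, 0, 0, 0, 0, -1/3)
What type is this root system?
D_6

Compute the Cartan integers a_ij = 2(alpha_i, alpha_j)/(alpha_j, alpha_j); the resulting 6x6 Cartan matrix is
[[2, 0, -1, 0, 0, 0], [0, 2, -1, -1, 0, 0], [-1, -1, 2, 0, 0, 0], [0, -1, 0, 2, -1, -1], [0, 0, 0, -1, 2, 0], [0, 0, 0, -1, 0, 2]].
All simple roots have the same length, so the diagram is simply laced. The associated Dynkin diagram is a chain of 4 nodes with a fork of two nodes at one end (D_6), so the type is D_6 (the algebra so(12)).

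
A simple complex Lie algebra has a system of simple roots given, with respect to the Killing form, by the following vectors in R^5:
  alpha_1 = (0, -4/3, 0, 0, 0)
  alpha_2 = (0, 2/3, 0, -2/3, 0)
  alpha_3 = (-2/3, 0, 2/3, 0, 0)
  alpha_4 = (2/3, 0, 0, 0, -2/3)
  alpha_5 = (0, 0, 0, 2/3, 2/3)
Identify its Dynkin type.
Compute the Cartan integers a_ij = 2(alpha_i, alpha_j)/(alpha_j, alpha_j); the resulting 5x5 Cartan matrix is
[[2, -2, 0, 0, 0], [-1, 2, 0, 0, -1], [0, 0, 2, -1, 0], [0, 0, -1, 2, -1], [0, -1, 0, -1, 2]].
The roots have two lengths (squared-length ratio 2:1); the short ones are alpha_{2,3,4,5}. The associated Dynkin diagram is a chain of 5 nodes with a double edge at one end; the terminal node there is the unique long simple root (C_5), so the type is C_5 (the algebra sp(10)).

C_5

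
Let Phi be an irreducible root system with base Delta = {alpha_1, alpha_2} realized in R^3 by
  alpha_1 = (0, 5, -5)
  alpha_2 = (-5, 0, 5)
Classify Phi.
type A_2

Compute the Cartan integers a_ij = 2(alpha_i, alpha_j)/(alpha_j, alpha_j); the resulting 2x2 Cartan matrix is
[[2, -1], [-1, 2]].
All simple roots have the same length, so the diagram is simply laced. The associated Dynkin diagram is a chain of 2 nodes with single edges (A_2), so the type is A_2 (the algebra sl(3)).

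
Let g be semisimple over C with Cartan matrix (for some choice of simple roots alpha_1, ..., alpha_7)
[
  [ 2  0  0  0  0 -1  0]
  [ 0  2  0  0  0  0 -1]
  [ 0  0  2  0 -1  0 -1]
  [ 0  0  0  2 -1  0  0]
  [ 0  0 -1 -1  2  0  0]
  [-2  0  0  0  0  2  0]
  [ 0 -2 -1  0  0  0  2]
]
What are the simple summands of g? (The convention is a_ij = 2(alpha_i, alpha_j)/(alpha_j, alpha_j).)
The diagram associated to this matrix has two connected components: the simple roots {alpha_1, alpha_6} form a chain of 2 nodes with a double edge at one end; the terminal node there is the unique short simple root (B_2), and {alpha_2, alpha_3, alpha_4, alpha_5, alpha_7} form a chain of 5 nodes with a double edge at one end; the terminal node there is the unique short simple root (B_5). A semisimple Lie algebra decomposes uniquely as the direct sum of simple ideals, one per connected component of its Dynkin diagram, so g ≅ B_2 ⊕ B_5 (dimension 10 + 55 = 65).

B_2 ⊕ B_5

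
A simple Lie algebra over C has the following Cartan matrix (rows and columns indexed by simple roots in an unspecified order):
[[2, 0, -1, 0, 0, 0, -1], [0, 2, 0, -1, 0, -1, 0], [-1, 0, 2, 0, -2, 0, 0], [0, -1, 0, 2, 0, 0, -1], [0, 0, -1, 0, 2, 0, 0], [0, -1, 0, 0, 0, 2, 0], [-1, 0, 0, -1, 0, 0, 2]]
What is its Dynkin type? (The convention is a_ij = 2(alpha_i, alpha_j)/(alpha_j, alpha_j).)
B_7

The matrix has rank 7 with 2's on the diagonal. Reading the off-diagonal entries as Dynkin edges (a single edge where a_ij = a_ji = -1; a double or triple edge where a_ij * a_ji = 2 or 3), the diagram is a chain of 7 nodes with a double edge at one end; the terminal node there is the unique short simple root (B_7). One simple-root ordering that puts it in standard form is (alpha_6, alpha_2, alpha_4, alpha_7, alpha_1, alpha_3, alpha_5). So the algebra is type B_7, i.e. so(15).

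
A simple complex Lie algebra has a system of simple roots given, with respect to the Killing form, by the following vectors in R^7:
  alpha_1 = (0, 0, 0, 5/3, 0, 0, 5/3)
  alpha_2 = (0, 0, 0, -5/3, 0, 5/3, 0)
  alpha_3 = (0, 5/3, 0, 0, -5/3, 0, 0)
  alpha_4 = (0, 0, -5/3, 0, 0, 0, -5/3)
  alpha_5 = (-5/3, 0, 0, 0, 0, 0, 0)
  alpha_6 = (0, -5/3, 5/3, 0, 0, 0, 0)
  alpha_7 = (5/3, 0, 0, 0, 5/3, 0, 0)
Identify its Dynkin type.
type B_7

Compute the Cartan integers a_ij = 2(alpha_i, alpha_j)/(alpha_j, alpha_j); the resulting 7x7 Cartan matrix is
[[2, -1, 0, -1, 0, 0, 0], [-1, 2, 0, 0, 0, 0, 0], [0, 0, 2, 0, 0, -1, -1], [-1, 0, 0, 2, 0, -1, 0], [0, 0, 0, 0, 2, 0, -1], [0, 0, -1, -1, 0, 2, 0], [0, 0, -1, 0, -2, 0, 2]].
The roots have two lengths (squared-length ratio 2:1); the short ones are alpha_{5}. The associated Dynkin diagram is a chain of 7 nodes with a double edge at one end; the terminal node there is the unique short simple root (B_7), so the type is B_7 (the algebra so(15)).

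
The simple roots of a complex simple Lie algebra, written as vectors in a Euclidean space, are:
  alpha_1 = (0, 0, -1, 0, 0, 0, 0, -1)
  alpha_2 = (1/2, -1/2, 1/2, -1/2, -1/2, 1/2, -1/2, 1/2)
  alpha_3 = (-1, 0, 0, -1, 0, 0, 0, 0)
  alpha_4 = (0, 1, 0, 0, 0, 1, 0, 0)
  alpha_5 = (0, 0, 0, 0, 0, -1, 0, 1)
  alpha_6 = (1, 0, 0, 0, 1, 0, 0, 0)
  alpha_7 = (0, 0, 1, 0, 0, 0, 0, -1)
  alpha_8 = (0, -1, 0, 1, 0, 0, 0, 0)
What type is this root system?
Compute the Cartan integers a_ij = 2(alpha_i, alpha_j)/(alpha_j, alpha_j); the resulting 8x8 Cartan matrix is
[[2, -1, 0, 0, -1, 0, 0, 0], [-1, 2, 0, 0, 0, 0, 0, 0], [0, 0, 2, 0, 0, -1, 0, -1], [0, 0, 0, 2, -1, 0, 0, -1], [-1, 0, 0, -1, 2, 0, -1, 0], [0, 0, -1, 0, 0, 2, 0, 0], [0, 0, 0, 0, -1, 0, 2, 0], [0, 0, -1, -1, 0, 0, 0, 2]].
All simple roots have the same length, so the diagram is simply laced. The associated Dynkin diagram is a chain of 7 nodes with one extra node attached to the third node from one end (E_8), so the type is E_8.

E_8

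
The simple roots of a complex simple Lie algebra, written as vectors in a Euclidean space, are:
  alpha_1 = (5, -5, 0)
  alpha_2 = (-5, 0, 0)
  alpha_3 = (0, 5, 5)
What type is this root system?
B_3

Compute the Cartan integers a_ij = 2(alpha_i, alpha_j)/(alpha_j, alpha_j); the resulting 3x3 Cartan matrix is
[[2, -2, -1], [-1, 2, 0], [-1, 0, 2]].
The roots have two lengths (squared-length ratio 2:1); the short ones are alpha_{2}. The associated Dynkin diagram is a chain of 3 nodes with a double edge at one end; the terminal node there is the unique short simple root (B_3), so the type is B_3 (the algebra so(7)).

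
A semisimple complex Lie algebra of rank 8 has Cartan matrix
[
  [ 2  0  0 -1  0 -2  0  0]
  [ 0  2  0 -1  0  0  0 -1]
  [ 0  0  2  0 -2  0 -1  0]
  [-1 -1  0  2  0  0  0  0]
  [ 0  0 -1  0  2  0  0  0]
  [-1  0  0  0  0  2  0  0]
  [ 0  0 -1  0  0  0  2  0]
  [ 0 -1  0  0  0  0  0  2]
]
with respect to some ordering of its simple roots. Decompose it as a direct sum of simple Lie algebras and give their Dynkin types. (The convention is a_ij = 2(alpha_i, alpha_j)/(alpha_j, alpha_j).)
The diagram associated to this matrix has two connected components: the simple roots {alpha_3, alpha_5, alpha_7} form a chain of 3 nodes with a double edge at one end; the terminal node there is the unique short simple root (B_3), and {alpha_1, alpha_2, alpha_4, alpha_6, alpha_8} form a chain of 5 nodes with a double edge at one end; the terminal node there is the unique short simple root (B_5). A semisimple Lie algebra decomposes uniquely as the direct sum of simple ideals, one per connected component of its Dynkin diagram, so g ≅ B_3 ⊕ B_5 (dimension 21 + 55 = 76).

type B_3 ⊕ type B_5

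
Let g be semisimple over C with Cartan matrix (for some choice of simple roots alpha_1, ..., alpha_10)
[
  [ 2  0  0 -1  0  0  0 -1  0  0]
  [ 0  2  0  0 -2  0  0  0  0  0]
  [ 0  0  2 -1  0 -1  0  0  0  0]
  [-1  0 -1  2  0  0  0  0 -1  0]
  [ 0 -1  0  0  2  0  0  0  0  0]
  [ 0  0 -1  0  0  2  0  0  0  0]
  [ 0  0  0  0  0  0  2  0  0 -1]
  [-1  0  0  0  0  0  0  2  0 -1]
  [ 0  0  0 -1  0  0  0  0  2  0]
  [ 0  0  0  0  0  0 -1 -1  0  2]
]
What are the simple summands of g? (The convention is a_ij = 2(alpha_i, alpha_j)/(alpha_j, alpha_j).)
B_2 ⊕ E_8

The diagram associated to this matrix has two connected components: the simple roots {alpha_2, alpha_5} form a chain of 2 nodes with a double edge at one end; the terminal node there is the unique short simple root (B_2), and {alpha_1, alpha_3, alpha_4, alpha_6, alpha_7, alpha_8, alpha_9, alpha_10} form a chain of 7 nodes with one extra node attached to the third node from one end (E_8). A semisimple Lie algebra decomposes uniquely as the direct sum of simple ideals, one per connected component of its Dynkin diagram, so g ≅ B_2 ⊕ E_8 (dimension 10 + 248 = 258).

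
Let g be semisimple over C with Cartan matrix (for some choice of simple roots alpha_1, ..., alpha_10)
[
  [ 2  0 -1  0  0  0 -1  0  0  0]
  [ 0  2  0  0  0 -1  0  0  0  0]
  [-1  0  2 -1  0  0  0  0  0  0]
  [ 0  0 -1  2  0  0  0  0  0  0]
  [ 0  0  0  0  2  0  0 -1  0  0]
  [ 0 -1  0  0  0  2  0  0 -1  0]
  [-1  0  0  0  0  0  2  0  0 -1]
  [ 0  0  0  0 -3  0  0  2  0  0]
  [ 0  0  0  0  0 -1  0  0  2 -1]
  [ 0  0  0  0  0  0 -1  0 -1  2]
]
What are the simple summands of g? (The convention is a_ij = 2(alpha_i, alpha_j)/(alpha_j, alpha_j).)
The diagram associated to this matrix has two connected components: the simple roots {alpha_1, alpha_2, alpha_3, alpha_4, alpha_6, alpha_7, alpha_9, alpha_10} form a chain of 8 nodes with single edges (A_8), and {alpha_5, alpha_8} form two nodes joined by a triple edge (G_2). A semisimple Lie algebra decomposes uniquely as the direct sum of simple ideals, one per connected component of its Dynkin diagram, so g ≅ A_8 ⊕ G_2 (dimension 80 + 14 = 94).

A_8 + G_2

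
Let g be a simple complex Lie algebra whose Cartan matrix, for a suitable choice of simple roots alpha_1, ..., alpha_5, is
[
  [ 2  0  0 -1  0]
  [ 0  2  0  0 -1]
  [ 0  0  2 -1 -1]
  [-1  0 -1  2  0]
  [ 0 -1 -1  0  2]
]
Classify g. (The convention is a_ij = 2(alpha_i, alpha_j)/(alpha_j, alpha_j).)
A5

The matrix has rank 5 with 2's on the diagonal. Reading the off-diagonal entries as Dynkin edges (a single edge where a_ij = a_ji = -1; a double or triple edge where a_ij * a_ji = 2 or 3), the diagram is a chain of 5 nodes with single edges (A_5). One simple-root ordering that puts it in standard form is (alpha_1, alpha_4, alpha_3, alpha_5, alpha_2). So the algebra is type A_5, i.e. sl(6).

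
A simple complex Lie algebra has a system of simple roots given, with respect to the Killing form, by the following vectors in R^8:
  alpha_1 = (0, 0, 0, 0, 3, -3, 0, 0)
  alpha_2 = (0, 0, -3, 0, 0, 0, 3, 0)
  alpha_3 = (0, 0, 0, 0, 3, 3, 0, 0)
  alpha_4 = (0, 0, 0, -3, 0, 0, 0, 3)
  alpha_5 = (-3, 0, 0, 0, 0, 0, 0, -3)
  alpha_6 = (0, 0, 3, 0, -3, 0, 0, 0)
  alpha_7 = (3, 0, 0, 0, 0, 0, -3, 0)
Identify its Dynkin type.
Compute the Cartan integers a_ij = 2(alpha_i, alpha_j)/(alpha_j, alpha_j); the resulting 7x7 Cartan matrix is
[[2, 0, 0, 0, 0, -1, 0], [0, 2, 0, 0, 0, -1, -1], [0, 0, 2, 0, 0, -1, 0], [0, 0, 0, 2, -1, 0, 0], [0, 0, 0, -1, 2, 0, -1], [-1, -1, -1, 0, 0, 2, 0], [0, -1, 0, 0, -1, 0, 2]].
All simple roots have the same length, so the diagram is simply laced. The associated Dynkin diagram is a chain of 5 nodes with a fork of two nodes at one end (D_7), so the type is D_7 (the algebra so(14)).

D_7 (so(14))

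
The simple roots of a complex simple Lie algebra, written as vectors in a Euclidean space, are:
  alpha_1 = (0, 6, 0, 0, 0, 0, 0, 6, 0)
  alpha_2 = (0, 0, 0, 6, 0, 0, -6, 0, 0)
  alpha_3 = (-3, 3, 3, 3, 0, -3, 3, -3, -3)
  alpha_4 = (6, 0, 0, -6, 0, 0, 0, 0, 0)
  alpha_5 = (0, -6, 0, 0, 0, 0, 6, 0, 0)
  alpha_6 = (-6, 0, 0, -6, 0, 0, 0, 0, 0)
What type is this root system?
Compute the Cartan integers a_ij = 2(alpha_i, alpha_j)/(alpha_j, alpha_j); the resulting 6x6 Cartan matrix is
[[2, 0, 0, 0, -1, 0], [0, 2, 0, -1, -1, -1], [0, 0, 2, -1, 0, 0], [0, -1, -1, 2, 0, 0], [-1, -1, 0, 0, 2, 0], [0, -1, 0, 0, 0, 2]].
All simple roots have the same length, so the diagram is simply laced. The associated Dynkin diagram is a chain of 5 nodes with one extra node attached to the third node from one end (E_6), so the type is E_6.

type E_6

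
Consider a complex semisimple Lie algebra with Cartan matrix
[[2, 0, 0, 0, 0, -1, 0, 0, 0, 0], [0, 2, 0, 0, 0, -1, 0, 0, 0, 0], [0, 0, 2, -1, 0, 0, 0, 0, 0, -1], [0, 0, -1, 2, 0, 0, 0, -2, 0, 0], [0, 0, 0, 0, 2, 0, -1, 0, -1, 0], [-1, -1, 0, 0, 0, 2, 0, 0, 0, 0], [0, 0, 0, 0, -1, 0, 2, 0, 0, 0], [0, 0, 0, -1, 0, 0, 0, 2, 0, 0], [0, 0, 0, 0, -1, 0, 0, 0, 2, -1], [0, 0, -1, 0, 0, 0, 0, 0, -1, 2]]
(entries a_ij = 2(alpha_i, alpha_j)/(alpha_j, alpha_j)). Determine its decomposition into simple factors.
A3 ⊕ B7

The diagram associated to this matrix has two connected components: the simple roots {alpha_1, alpha_2, alpha_6} form a chain of 3 nodes with single edges (A_3), and {alpha_3, alpha_4, alpha_5, alpha_7, alpha_8, alpha_9, alpha_10} form a chain of 7 nodes with a double edge at one end; the terminal node there is the unique short simple root (B_7). A semisimple Lie algebra decomposes uniquely as the direct sum of simple ideals, one per connected component of its Dynkin diagram, so g ≅ A_3 ⊕ B_7 (dimension 15 + 105 = 120).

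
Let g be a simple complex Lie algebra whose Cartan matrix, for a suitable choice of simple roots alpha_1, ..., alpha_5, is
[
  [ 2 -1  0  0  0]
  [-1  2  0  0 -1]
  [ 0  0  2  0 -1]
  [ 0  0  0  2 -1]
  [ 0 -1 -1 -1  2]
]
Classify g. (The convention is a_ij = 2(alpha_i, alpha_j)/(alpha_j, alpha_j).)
The matrix has rank 5 with 2's on the diagonal. Reading the off-diagonal entries as Dynkin edges (a single edge where a_ij = a_ji = -1; a double or triple edge where a_ij * a_ji = 2 or 3), the diagram is a chain of 3 nodes with a fork of two nodes at one end (D_5). One simple-root ordering that puts it in standard form is (alpha_1, alpha_2, alpha_5, alpha_3, alpha_4). So the algebra is type D_5, i.e. so(10).

D_5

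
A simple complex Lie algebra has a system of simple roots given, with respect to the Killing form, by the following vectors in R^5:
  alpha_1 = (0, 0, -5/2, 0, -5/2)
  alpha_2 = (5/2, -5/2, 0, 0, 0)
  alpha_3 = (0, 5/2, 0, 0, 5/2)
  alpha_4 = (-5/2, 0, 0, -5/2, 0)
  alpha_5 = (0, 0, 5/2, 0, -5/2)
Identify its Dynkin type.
D_5

Compute the Cartan integers a_ij = 2(alpha_i, alpha_j)/(alpha_j, alpha_j); the resulting 5x5 Cartan matrix is
[[2, 0, -1, 0, 0], [0, 2, -1, -1, 0], [-1, -1, 2, 0, -1], [0, -1, 0, 2, 0], [0, 0, -1, 0, 2]].
All simple roots have the same length, so the diagram is simply laced. The associated Dynkin diagram is a chain of 3 nodes with a fork of two nodes at one end (D_5), so the type is D_5 (the algebra so(10)).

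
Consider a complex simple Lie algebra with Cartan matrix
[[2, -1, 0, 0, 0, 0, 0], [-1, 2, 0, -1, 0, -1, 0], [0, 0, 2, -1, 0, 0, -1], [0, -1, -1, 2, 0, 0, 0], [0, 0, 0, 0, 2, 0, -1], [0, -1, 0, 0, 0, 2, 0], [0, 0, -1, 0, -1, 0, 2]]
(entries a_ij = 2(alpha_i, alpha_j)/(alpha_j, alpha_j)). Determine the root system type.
D_7 (so(14))

The matrix has rank 7 with 2's on the diagonal. Reading the off-diagonal entries as Dynkin edges (a single edge where a_ij = a_ji = -1; a double or triple edge where a_ij * a_ji = 2 or 3), the diagram is a chain of 5 nodes with a fork of two nodes at one end (D_7). One simple-root ordering that puts it in standard form is (alpha_5, alpha_7, alpha_3, alpha_4, alpha_2, alpha_1, alpha_6). So the algebra is type D_7, i.e. so(14).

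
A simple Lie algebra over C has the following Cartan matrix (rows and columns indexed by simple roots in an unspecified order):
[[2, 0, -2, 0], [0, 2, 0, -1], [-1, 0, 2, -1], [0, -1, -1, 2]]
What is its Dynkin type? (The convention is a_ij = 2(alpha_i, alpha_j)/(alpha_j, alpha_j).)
The matrix has rank 4 with 2's on the diagonal. Reading the off-diagonal entries as Dynkin edges (a single edge where a_ij = a_ji = -1; a double or triple edge where a_ij * a_ji = 2 or 3), the diagram is a chain of 4 nodes with a double edge at one end; the terminal node there is the unique long simple root (C_4). One simple-root ordering that puts it in standard form is (alpha_2, alpha_4, alpha_3, alpha_1). So the algebra is type C_4, i.e. sp(8).

C4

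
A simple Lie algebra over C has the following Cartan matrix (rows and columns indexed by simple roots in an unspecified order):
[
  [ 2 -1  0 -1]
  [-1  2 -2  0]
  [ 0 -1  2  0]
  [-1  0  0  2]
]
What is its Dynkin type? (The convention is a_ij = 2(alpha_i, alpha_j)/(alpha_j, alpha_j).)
The matrix has rank 4 with 2's on the diagonal. Reading the off-diagonal entries as Dynkin edges (a single edge where a_ij = a_ji = -1; a double or triple edge where a_ij * a_ji = 2 or 3), the diagram is a chain of 4 nodes with a double edge at one end; the terminal node there is the unique short simple root (B_4). One simple-root ordering that puts it in standard form is (alpha_4, alpha_1, alpha_2, alpha_3). So the algebra is type B_4, i.e. so(9).

type B_4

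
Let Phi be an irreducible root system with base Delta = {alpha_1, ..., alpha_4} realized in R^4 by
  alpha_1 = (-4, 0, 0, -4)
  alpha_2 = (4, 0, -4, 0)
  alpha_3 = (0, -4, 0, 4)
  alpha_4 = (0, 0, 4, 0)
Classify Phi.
Compute the Cartan integers a_ij = 2(alpha_i, alpha_j)/(alpha_j, alpha_j); the resulting 4x4 Cartan matrix is
[[2, -1, -1, 0], [-1, 2, 0, -2], [-1, 0, 2, 0], [0, -1, 0, 2]].
The roots have two lengths (squared-length ratio 2:1); the short ones are alpha_{4}. The associated Dynkin diagram is a chain of 4 nodes with a double edge at one end; the terminal node there is the unique short simple root (B_4), so the type is B_4 (the algebra so(9)).

B_4 (so(9))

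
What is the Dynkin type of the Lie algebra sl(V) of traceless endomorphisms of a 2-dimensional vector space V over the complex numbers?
This is sl(2), which has dimension 2^2 - 1 = 3 and rank 2 - 1 = 1 (a Cartan subalgebra is the diagonal traceless matrices). In the classification of classical Lie algebras, the special linear algebra sl(n+1) has type A_n; here n = 1, so the Dynkin diagram is a chain of 1 nodes with single edges (A_1). Hence the type is A_1.

type A_1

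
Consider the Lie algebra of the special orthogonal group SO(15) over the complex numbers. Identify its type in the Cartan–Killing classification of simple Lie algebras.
This is so(15) with 15 odd, which has dimension 15(15-1)/2 = 105 and rank (15-1)/2 = 7. In the classification of classical Lie algebras, the orthogonal algebra so(2n+1) in an odd number of variables has type B_n; here n = 7, so the Dynkin diagram is a chain of 7 nodes with a double edge at one end; the terminal node there is the unique short simple root (B_7). Hence the type is B_7.

B7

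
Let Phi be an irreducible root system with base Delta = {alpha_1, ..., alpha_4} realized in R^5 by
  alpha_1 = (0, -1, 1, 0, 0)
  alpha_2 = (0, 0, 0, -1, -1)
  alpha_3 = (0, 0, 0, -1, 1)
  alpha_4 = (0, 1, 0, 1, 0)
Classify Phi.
D_4

Compute the Cartan integers a_ij = 2(alpha_i, alpha_j)/(alpha_j, alpha_j); the resulting 4x4 Cartan matrix is
[[2, 0, 0, -1], [0, 2, 0, -1], [0, 0, 2, -1], [-1, -1, -1, 2]].
All simple roots have the same length, so the diagram is simply laced. The associated Dynkin diagram is a chain of 2 nodes with a fork of two nodes at one end (D_4), so the type is D_4 (the algebra so(8)).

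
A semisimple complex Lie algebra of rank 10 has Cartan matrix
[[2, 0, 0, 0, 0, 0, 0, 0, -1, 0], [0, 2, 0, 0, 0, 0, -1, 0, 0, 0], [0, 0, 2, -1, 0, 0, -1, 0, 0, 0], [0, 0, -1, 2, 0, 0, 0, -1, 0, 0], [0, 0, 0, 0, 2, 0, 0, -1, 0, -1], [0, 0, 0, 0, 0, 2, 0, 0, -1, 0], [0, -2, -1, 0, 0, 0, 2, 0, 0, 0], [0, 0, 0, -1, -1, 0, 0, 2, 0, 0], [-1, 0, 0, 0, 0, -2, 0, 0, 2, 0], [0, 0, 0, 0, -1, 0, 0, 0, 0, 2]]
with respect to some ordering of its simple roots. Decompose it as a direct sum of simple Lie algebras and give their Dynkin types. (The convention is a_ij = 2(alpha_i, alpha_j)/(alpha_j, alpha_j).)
B_3 ⊕ B_7

The diagram associated to this matrix has two connected components: the simple roots {alpha_1, alpha_6, alpha_9} form a chain of 3 nodes with a double edge at one end; the terminal node there is the unique short simple root (B_3), and {alpha_2, alpha_3, alpha_4, alpha_5, alpha_7, alpha_8, alpha_10} form a chain of 7 nodes with a double edge at one end; the terminal node there is the unique short simple root (B_7). A semisimple Lie algebra decomposes uniquely as the direct sum of simple ideals, one per connected component of its Dynkin diagram, so g ≅ B_3 ⊕ B_7 (dimension 21 + 105 = 126).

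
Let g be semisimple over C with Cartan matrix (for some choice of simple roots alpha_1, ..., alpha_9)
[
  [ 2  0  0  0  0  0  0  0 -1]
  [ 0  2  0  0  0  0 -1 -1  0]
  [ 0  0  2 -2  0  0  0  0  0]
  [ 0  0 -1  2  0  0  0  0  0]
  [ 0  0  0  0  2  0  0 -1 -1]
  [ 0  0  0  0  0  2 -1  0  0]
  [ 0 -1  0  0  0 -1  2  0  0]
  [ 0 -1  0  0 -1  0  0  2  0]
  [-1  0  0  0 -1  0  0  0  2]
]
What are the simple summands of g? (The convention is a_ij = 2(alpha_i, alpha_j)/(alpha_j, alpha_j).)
A_7 (sl(8)) ⊕ B_2 (so(5))

The diagram associated to this matrix has two connected components: the simple roots {alpha_1, alpha_2, alpha_5, alpha_6, alpha_7, alpha_8, alpha_9} form a chain of 7 nodes with single edges (A_7), and {alpha_3, alpha_4} form a chain of 2 nodes with a double edge at one end; the terminal node there is the unique short simple root (B_2). A semisimple Lie algebra decomposes uniquely as the direct sum of simple ideals, one per connected component of its Dynkin diagram, so g ≅ A_7 ⊕ B_2 (dimension 63 + 10 = 73).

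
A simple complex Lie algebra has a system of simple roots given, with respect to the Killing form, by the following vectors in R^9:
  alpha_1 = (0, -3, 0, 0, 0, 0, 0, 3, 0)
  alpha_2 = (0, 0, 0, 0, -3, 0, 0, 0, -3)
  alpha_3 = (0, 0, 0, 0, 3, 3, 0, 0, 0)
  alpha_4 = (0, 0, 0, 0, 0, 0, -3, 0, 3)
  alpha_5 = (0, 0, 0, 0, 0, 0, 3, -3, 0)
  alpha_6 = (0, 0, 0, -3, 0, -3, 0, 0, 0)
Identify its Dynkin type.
A6

Compute the Cartan integers a_ij = 2(alpha_i, alpha_j)/(alpha_j, alpha_j); the resulting 6x6 Cartan matrix is
[[2, 0, 0, 0, -1, 0], [0, 2, -1, -1, 0, 0], [0, -1, 2, 0, 0, -1], [0, -1, 0, 2, -1, 0], [-1, 0, 0, -1, 2, 0], [0, 0, -1, 0, 0, 2]].
All simple roots have the same length, so the diagram is simply laced. The associated Dynkin diagram is a chain of 6 nodes with single edges (A_6), so the type is A_6 (the algebra sl(7)).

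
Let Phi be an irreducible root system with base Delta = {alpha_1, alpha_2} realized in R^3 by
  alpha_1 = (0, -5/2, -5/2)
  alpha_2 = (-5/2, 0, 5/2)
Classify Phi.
type A_2

Compute the Cartan integers a_ij = 2(alpha_i, alpha_j)/(alpha_j, alpha_j); the resulting 2x2 Cartan matrix is
[[2, -1], [-1, 2]].
All simple roots have the same length, so the diagram is simply laced. The associated Dynkin diagram is a chain of 2 nodes with single edges (A_2), so the type is A_2 (the algebra sl(3)).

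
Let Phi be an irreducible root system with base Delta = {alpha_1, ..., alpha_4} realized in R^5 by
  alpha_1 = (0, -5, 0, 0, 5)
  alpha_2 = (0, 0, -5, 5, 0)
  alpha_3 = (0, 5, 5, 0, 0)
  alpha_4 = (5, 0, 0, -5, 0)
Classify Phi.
Compute the Cartan integers a_ij = 2(alpha_i, alpha_j)/(alpha_j, alpha_j); the resulting 4x4 Cartan matrix is
[[2, 0, -1, 0], [0, 2, -1, -1], [-1, -1, 2, 0], [0, -1, 0, 2]].
All simple roots have the same length, so the diagram is simply laced. The associated Dynkin diagram is a chain of 4 nodes with single edges (A_4), so the type is A_4 (the algebra sl(5)).

A_4 (sl(5))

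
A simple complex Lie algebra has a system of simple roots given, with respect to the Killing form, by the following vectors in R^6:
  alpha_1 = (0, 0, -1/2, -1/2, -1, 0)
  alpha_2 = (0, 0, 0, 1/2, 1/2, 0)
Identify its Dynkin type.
Compute the Cartan integers a_ij = 2(alpha_i, alpha_j)/(alpha_j, alpha_j); the resulting 2x2 Cartan matrix is
[[2, -3], [-1, 2]].
The roots have two lengths (squared-length ratio 3:1); the short ones are alpha_{2}. The associated Dynkin diagram is two nodes joined by a triple edge (G_2), so the type is G_2.

G2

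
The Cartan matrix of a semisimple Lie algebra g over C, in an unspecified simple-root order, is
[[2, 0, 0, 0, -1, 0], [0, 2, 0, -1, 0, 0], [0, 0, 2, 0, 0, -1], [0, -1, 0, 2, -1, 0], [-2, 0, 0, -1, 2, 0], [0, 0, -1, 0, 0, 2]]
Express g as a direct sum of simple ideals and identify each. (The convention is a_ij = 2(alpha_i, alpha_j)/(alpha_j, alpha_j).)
A_2 (sl(3)) + B_4 (so(9))

The diagram associated to this matrix has two connected components: the simple roots {alpha_3, alpha_6} form a chain of 2 nodes with single edges (A_2), and {alpha_1, alpha_2, alpha_4, alpha_5} form a chain of 4 nodes with a double edge at one end; the terminal node there is the unique short simple root (B_4). A semisimple Lie algebra decomposes uniquely as the direct sum of simple ideals, one per connected component of its Dynkin diagram, so g ≅ A_2 ⊕ B_4 (dimension 8 + 36 = 44).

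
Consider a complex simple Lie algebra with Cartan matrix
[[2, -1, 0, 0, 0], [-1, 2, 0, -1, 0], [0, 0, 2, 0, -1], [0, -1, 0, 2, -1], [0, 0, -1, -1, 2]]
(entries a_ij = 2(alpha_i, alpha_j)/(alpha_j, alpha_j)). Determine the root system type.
A5

The matrix has rank 5 with 2's on the diagonal. Reading the off-diagonal entries as Dynkin edges (a single edge where a_ij = a_ji = -1; a double or triple edge where a_ij * a_ji = 2 or 3), the diagram is a chain of 5 nodes with single edges (A_5). One simple-root ordering that puts it in standard form is (alpha_1, alpha_2, alpha_4, alpha_5, alpha_3). So the algebra is type A_5, i.e. sl(6).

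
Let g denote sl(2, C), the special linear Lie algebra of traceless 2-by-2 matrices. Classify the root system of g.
A_1

This is sl(2), which has dimension 2^2 - 1 = 3 and rank 2 - 1 = 1 (a Cartan subalgebra is the diagonal traceless matrices). In the classification of classical Lie algebras, the special linear algebra sl(n+1) has type A_n; here n = 1, so the Dynkin diagram is a chain of 1 nodes with single edges (A_1). Hence the type is A_1.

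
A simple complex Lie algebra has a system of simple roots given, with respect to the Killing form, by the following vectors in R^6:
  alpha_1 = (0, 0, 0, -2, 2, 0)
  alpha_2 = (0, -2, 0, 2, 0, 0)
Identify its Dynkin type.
A_2

Compute the Cartan integers a_ij = 2(alpha_i, alpha_j)/(alpha_j, alpha_j); the resulting 2x2 Cartan matrix is
[[2, -1], [-1, 2]].
All simple roots have the same length, so the diagram is simply laced. The associated Dynkin diagram is a chain of 2 nodes with single edges (A_2), so the type is A_2 (the algebra sl(3)).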